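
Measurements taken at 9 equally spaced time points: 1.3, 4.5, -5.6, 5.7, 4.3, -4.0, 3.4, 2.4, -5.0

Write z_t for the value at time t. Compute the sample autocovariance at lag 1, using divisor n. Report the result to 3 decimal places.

Mean z̄ = (1.3 + 4.5 − 5.6 + 5.7 + 4.3 − 4.0 + 3.4 + 2.4 − 5.0)/9 = 0.7778
Σ_{t=1}^{8}(z_t−z̄)(z_{t+1}−z̄) = -70.3272
γ_1 = -70.3272 / 9 = -7.814

-7.814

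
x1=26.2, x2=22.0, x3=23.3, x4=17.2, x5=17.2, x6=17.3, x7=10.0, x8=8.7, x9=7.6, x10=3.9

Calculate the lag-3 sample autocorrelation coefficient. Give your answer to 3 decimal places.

Mean x̄ = (26.2 + 22.0 + 23.3 + 17.2 + 17.2 + 17.3 + 10.0 + 8.7 + 7.6 + 3.9)/10 = 15.3400
Numerator Σ_{t=1}^{7}(x_t−x̄)(x_{t+3}−x̄) = 71.8252
Denominator Σ(x_t−x̄)² = 499.8040
r_3 = 71.8252 / 499.8040 = 0.144

0.144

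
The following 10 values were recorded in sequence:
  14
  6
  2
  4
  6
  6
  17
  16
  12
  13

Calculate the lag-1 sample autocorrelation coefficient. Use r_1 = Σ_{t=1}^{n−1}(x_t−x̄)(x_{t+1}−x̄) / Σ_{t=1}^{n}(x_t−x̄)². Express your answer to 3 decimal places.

Mean x̄ = (14 + 6 + 2 + 4 + 6 + 6 + 17 + 16 + 12 + 13)/10 = 9.6000
Numerator Σ_{t=1}^{9}(x_t−x̄)(x_{t+1}−x̄) = 131.4400
Denominator Σ(x_t−x̄)² = 260.4000
r_1 = 131.4400 / 260.4000 = 0.505

0.505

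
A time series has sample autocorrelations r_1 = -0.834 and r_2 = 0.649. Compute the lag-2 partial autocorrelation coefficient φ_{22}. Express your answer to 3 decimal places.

φ_{22} = (r_2 − r_1²) / (1 − r_1²)
r_1² = (-0.834)² = 0.695556
Numerator = 0.649 − 0.6956 = -0.0466; denominator = 1 − 0.6956 = 0.3044
φ_{22} = -0.0466 / 0.3044 = -0.153

-0.153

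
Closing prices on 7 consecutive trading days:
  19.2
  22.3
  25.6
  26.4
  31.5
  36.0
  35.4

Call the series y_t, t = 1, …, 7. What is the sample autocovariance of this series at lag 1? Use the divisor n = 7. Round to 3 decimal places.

Mean ȳ = (19.2 + 22.3 + 25.6 + 26.4 + 31.5 + 36.0 + 35.4)/7 = 28.0571
Deviations: -8.8571, -5.7571, -2.4571, -1.6571, 3.4429, 7.9429, 7.3429
Σ_{t=1}^{6}(y_t−ȳ)(y_{t+1}−ȳ) = 149.1739
γ_1 = 149.1739 / 7 = 21.311

21.311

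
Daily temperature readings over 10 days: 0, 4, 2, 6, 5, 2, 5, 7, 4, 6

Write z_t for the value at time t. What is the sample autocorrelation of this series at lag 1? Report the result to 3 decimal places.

-0.077

Mean z̄ = (0 + 4 + 2 + 6 + 5 + 2 + 5 + 7 + 4 + 6)/10 = 4.1000
Numerator Σ_{t=1}^{9}(z_t−z̄)(z_{t+1}−z̄) = -3.3100
Denominator Σ(z_t−z̄)² = 42.9000
r_1 = -3.3100 / 42.9000 = -0.077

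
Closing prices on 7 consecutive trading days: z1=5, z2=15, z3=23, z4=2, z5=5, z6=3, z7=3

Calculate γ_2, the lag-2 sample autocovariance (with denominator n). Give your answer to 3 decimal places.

Mean z̄ = (5 + 15 + 23 + 2 + 5 + 3 + 3)/7 = 8.0000
Σ_{t=1}^{5}(z_t−z̄)(z_{t+2}−z̄) = -87.0000
γ_2 = -87.0000 / 7 = -12.429

-12.429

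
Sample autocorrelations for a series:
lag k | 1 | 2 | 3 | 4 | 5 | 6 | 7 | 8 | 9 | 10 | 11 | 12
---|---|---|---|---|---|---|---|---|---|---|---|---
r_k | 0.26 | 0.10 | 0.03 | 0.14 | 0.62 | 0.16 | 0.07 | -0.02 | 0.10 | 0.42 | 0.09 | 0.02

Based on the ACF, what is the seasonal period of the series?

The largest autocorrelation is r_5 = 0.62, with a weaker echo at lag 10 (0.42); the remaining lags stay at or below 0.26. The elevated value at lag 1 (0.26), dropping to 0.10 at lag 2, reflects decaying short-term dependence rather than seasonality.
The dominant spike at lag 5 indicates a seasonal period of 5.

5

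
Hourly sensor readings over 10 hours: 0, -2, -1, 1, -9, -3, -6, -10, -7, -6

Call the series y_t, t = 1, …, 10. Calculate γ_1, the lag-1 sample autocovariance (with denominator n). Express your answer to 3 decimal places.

3.141

Mean ȳ = (0 − 2 − 1 + 1 − 9 − 3 − 6 − 10 − 7 − 6)/10 = -4.3000
Σ_{t=1}^{9}(y_t−ȳ)(y_{t+1}−ȳ) = 31.4100
γ_1 = 31.4100 / 10 = 3.141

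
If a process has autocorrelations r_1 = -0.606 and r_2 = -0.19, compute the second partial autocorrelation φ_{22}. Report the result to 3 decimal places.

φ_{22} = (r_2 − r_1²) / (1 − r_1²)
r_1² = (-0.606)² = 0.367236
Numerator = -0.19 − 0.3672 = -0.5572; denominator = 1 − 0.3672 = 0.6328
φ_{22} = -0.5572 / 0.6328 = -0.881

-0.881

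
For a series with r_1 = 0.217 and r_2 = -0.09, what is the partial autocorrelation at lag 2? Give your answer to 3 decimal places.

-0.144

φ_{22} = (r_2 − r_1²) / (1 − r_1²)
r_1² = (0.217)² = 0.047089
Numerator = -0.09 − 0.0471 = -0.1371; denominator = 1 − 0.0471 = 0.9529
φ_{22} = -0.1371 / 0.9529 = -0.144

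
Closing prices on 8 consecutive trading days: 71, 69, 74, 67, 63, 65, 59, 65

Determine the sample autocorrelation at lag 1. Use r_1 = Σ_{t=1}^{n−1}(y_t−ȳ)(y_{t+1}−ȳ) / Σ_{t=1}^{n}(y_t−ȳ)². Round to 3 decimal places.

0.385

Mean ȳ = (71 + 69 + 74 + 67 + 63 + 65 + 59 + 65)/8 = 66.6250
Numerator Σ_{t=1}^{7}(y_t−ȳ)(y_{t+1}−ȳ) = 59.9844
Denominator Σ(y_t−ȳ)² = 155.8750
r_1 = 59.9844 / 155.8750 = 0.385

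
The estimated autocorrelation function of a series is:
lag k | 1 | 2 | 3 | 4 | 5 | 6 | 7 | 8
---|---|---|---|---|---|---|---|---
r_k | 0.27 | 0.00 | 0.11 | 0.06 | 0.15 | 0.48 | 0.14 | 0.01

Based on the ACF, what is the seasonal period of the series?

6

The largest autocorrelation is r_6 = 0.48; the remaining lags stay at or below 0.27. The elevated value at lag 1 (0.27), dropping to 0.00 at lag 2, reflects decaying short-term dependence rather than seasonality.
The dominant spike at lag 6 indicates a seasonal period of 6.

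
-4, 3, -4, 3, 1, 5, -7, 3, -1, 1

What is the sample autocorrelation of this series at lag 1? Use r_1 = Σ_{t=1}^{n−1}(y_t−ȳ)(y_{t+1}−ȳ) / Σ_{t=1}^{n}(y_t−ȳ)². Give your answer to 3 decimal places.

Mean ȳ = (-4 + 3 − 4 + 3 + 1 + 5 − 7 + 3 − 1 + 1)/10 = 0.0000
Numerator Σ_{t=1}^{9}(y_t−ȳ)(y_{t+1}−ȳ) = -88.0000
Denominator Σ(y_t−ȳ)² = 136.0000
r_1 = -88.0000 / 136.0000 = -0.647

-0.647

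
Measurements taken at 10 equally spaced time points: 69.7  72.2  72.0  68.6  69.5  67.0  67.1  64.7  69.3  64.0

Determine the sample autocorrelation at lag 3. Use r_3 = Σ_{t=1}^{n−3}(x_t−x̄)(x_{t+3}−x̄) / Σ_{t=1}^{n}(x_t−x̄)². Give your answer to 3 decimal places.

Mean x̄ = (69.7 + 72.2 + 72.0 + 68.6 + 69.5 + 67.0 + 67.1 + 64.7 + 69.3 + 64.0)/10 = 68.4100
Numerator Σ_{t=1}^{7}(x_t−x̄)(x_{t+3}−x̄) = -0.4563
Denominator Σ(x_t−x̄)² = 67.8490
r_3 = -0.4563 / 67.8490 = -0.007

-0.007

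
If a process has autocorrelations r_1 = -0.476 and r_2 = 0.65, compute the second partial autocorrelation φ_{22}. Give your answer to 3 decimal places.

φ_{22} = (r_2 − r_1²) / (1 − r_1²)
r_1² = (-0.476)² = 0.226576
Numerator = 0.65 − 0.2266 = 0.4234; denominator = 1 − 0.2266 = 0.7734
φ_{22} = 0.4234 / 0.7734 = 0.547

0.547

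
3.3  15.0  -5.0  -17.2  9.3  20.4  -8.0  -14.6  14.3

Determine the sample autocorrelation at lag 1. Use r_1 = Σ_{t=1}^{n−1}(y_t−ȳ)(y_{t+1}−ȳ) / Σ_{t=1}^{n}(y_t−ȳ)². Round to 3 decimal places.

Mean ȳ = (3.3 + 15.0 − 5.0 − 17.2 + 9.3 + 20.4 − 8.0 − 14.6 + 14.3)/9 = 1.9444
Numerator Σ_{t=1}^{8}(y_t−ȳ)(y_{t+1}−ȳ) = -168.5064
Denominator Σ(y_t−ȳ)² = 1507.0022
r_1 = -168.5064 / 1507.0022 = -0.112

-0.112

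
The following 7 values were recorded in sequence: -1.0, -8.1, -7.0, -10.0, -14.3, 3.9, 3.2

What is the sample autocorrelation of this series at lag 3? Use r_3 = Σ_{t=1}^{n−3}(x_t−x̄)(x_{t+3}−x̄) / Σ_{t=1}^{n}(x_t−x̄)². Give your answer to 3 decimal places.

Mean x̄ = (-1.0 − 8.1 − 7.0 − 10.0 − 14.3 + 3.9 + 3.2)/7 = -4.7571
Deviations from mean: 3.7571, -3.3429, -2.2429, -5.2429, -9.5429, 8.6571, 7.9571
Σ(x_t−x̄)(x_{t+3}−x̄) = (-19.6982) + (31.9004) + (-19.4167) + (-41.7182) = -48.9327
Denominator Σ(x_t−x̄)² = 287.1371
r_3 = -48.9327 / 287.1371 = -0.170

-0.170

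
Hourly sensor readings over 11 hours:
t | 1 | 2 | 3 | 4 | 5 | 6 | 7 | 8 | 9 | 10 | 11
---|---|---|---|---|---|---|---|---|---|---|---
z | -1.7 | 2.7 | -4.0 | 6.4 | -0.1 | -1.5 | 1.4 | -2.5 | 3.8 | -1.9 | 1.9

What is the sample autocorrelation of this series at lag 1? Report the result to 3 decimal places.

Mean z̄ = (-1.7 + 2.7 − 4.0 + 6.4 − 0.1 − 1.5 + 1.4 − 2.5 + 3.8 − 1.9 + 1.9)/11 = 0.4091
Numerator Σ_{t=1}^{10}(z_t−z̄)(z_{t+1}−z̄) = -69.3364
Denominator Σ(z_t−z̄)² = 97.4291
r_1 = -69.3364 / 97.4291 = -0.712

-0.712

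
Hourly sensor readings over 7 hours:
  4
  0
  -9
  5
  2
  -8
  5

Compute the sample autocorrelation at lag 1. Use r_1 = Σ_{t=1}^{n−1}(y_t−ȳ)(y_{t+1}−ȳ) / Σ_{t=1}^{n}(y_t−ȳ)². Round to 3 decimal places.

-0.430

Mean ȳ = (4 + 0 − 9 + 5 + 2 − 8 + 5)/7 = -0.1429
Deviations from mean: 4.1429, 0.1429, -8.8571, 5.1429, 2.1429, -7.8571, 5.1429
Numerator Σ_{t=1}^{6}(y_t−ȳ)(y_{t+1}−ȳ) = -92.4490
Denominator Σ(y_t−ȳ)² = 214.8571
r_1 = -92.4490 / 214.8571 = -0.430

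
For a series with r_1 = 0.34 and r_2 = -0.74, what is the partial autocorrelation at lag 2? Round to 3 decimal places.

-0.967

φ_{22} = (r_2 − r_1²) / (1 − r_1²)
r_1² = (0.34)² = 0.1156
Numerator = -0.74 − 0.1156 = -0.8556; denominator = 1 − 0.1156 = 0.8844
φ_{22} = -0.8556 / 0.8844 = -0.967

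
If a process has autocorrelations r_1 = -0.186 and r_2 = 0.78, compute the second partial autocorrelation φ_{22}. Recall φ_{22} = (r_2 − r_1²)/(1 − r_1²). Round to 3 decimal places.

φ_{22} = (r_2 − r_1²) / (1 − r_1²)
r_1² = (-0.186)² = 0.034596
Numerator = 0.78 − 0.0346 = 0.7454; denominator = 1 − 0.0346 = 0.9654
φ_{22} = 0.7454 / 0.9654 = 0.772

0.772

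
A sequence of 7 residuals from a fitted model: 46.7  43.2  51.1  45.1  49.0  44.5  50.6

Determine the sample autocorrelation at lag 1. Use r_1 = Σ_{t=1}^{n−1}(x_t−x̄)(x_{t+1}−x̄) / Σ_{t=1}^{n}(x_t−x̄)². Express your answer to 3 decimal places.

-0.685

Mean x̄ = (46.7 + 43.2 + 51.1 + 45.1 + 49.0 + 44.5 + 50.6)/7 = 47.1714
Deviations from mean: -0.4714, -3.9714, 3.9286, -2.0714, 1.8286, -2.6714, 3.4286
Σ(x_t−x̄)(x_{t+1}−x̄) = (1.8722) + (-15.6020) + (-8.1378) + (-3.7878) + (-4.8849) + (-9.1592) = -39.6994
Denominator Σ(x_t−x̄)² = 57.9543
r_1 = -39.6994 / 57.9543 = -0.685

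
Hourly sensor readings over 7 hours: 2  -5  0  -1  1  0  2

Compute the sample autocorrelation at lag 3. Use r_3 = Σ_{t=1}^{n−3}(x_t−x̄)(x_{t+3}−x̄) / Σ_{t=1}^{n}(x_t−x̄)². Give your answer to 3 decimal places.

Mean x̄ = (2 − 5 + 0 − 1 + 1 + 0 + 2)/7 = -0.1429
Numerator Σ_{t=1}^{4}(x_t−x̄)(x_{t+3}−x̄) = -9.2041
Denominator Σ(x_t−x̄)² = 34.8571
r_3 = -9.2041 / 34.8571 = -0.264

-0.264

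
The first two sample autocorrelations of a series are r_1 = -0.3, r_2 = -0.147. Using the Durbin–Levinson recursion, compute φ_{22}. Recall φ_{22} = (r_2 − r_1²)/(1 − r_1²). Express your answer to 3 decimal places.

-0.260

φ_{22} = (r_2 − r_1²) / (1 − r_1²)
r_1² = (-0.3)² = 0.09
Numerator = -0.147 − 0.0900 = -0.2370; denominator = 1 − 0.0900 = 0.9100
φ_{22} = -0.2370 / 0.9100 = -0.260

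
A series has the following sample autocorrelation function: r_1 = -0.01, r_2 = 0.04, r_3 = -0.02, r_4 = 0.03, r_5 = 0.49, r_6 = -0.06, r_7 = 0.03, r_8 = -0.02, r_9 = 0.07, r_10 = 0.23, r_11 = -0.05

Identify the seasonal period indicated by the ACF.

5

The largest autocorrelation is r_5 = 0.49, with a weaker echo at lag 10 (0.23); the remaining lags stay at or below 0.07.
The dominant spike at lag 5 indicates a seasonal period of 5.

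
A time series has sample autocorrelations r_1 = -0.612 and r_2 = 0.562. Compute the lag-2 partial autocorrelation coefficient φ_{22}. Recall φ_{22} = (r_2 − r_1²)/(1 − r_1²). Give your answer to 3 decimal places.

0.300

φ_{22} = (r_2 − r_1²) / (1 − r_1²)
r_1² = (-0.612)² = 0.374544
Numerator = 0.562 − 0.3745 = 0.1875; denominator = 1 − 0.3745 = 0.6255
φ_{22} = 0.1875 / 0.6255 = 0.300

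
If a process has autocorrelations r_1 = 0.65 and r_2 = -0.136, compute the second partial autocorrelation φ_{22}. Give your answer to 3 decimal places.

-0.967

φ_{22} = (r_2 − r_1²) / (1 − r_1²)
r_1² = (0.65)² = 0.4225
Numerator = -0.136 − 0.4225 = -0.5585; denominator = 1 − 0.4225 = 0.5775
φ_{22} = -0.5585 / 0.5775 = -0.967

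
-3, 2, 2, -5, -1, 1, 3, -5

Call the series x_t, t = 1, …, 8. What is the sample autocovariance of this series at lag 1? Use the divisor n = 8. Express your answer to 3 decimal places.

Mean x̄ = (-3 + 2 + 2 − 5 − 1 + 1 + 3 − 5)/8 = -0.7500
Deviations: -2.2500, 2.7500, 2.7500, -4.2500, -0.2500, 1.7500, 3.7500, -4.2500
Σ_{t=1}^{7}(x_t−x̄)(x_{t+1}−x̄) = -19.0625
γ_1 = -19.0625 / 8 = -2.383

-2.383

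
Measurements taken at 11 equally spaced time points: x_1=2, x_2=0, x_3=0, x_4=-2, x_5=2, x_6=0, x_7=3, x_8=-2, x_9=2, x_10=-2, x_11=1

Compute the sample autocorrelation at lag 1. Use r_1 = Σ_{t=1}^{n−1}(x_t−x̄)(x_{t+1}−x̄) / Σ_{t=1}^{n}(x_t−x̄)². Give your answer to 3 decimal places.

-0.630

Mean x̄ = (2 + 0 + 0 − 2 + 2 + 0 + 3 − 2 + 2 − 2 + 1)/11 = 0.3636
Numerator Σ_{t=1}^{10}(x_t−x̄)(x_{t+1}−x̄) = -20.4959
Denominator Σ(x_t−x̄)² = 32.5455
r_1 = -20.4959 / 32.5455 = -0.630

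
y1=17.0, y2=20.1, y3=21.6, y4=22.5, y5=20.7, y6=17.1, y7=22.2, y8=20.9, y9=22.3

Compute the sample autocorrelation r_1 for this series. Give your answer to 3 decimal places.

-0.042

Mean ȳ = (17.0 + 20.1 + 21.6 + 22.5 + 20.7 + 17.1 + 22.2 + 20.9 + 22.3)/9 = 20.4889
Numerator Σ_{t=1}^{8}(y_t−ȳ)(y_{t+1}−ȳ) = -1.4823
Denominator Σ(y_t−ȳ)² = 35.5089
r_1 = -1.4823 / 35.5089 = -0.042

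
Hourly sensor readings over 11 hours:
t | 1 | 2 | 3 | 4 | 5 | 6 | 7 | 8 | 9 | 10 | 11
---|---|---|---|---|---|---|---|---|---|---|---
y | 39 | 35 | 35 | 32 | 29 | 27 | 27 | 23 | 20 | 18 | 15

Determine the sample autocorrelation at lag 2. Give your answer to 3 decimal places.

0.459

Mean ȳ = (39 + 35 + 35 + 32 + 29 + 27 + 27 + 23 + 20 + 18 + 15)/11 = 27.2727
Numerator Σ_{t=1}^{9}(y_t−ȳ)(y_{t+2}−ȳ) = 270.7603
Denominator Σ(y_t−ȳ)² = 590.1818
r_2 = 270.7603 / 590.1818 = 0.459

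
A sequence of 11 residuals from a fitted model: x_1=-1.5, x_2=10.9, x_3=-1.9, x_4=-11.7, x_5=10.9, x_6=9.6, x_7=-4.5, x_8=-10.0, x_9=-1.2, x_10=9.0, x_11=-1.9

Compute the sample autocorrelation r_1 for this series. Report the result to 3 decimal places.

-0.089

Mean x̄ = (-1.5 + 10.9 − 1.9 − 11.7 + 10.9 + 9.6 − 4.5 − 10.0 − 1.2 + 9.0 − 1.9)/11 = 0.7000
Numerator Σ_{t=1}^{10}(x_t−x̄)(x_{t+1}−x̄) = -60.0800
Denominator Σ(x_t−x̄)² = 673.4400
r_1 = -60.0800 / 673.4400 = -0.089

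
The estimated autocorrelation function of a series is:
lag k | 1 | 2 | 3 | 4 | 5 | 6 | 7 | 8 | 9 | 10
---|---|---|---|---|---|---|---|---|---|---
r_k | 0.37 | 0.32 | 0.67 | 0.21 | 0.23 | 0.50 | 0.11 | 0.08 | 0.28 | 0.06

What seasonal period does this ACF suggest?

3

The largest autocorrelation is r_3 = 0.67, with a weaker echo at lag 6 (0.50); the remaining lags stay at or below 0.37. The elevated value at lag 1 (0.37), dropping to 0.32 at lag 2, reflects decaying short-term dependence rather than seasonality.
The dominant spike at lag 3 indicates a seasonal period of 3.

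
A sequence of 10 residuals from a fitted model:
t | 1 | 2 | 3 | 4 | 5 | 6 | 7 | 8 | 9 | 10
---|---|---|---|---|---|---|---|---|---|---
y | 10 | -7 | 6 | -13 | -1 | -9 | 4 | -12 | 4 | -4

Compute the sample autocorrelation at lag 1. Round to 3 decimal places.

-0.660

Mean ȳ = (10 − 7 + 6 − 13 − 1 − 9 + 4 − 12 + 4 − 4)/10 = -2.2000
Numerator Σ_{t=1}^{9}(y_t−ȳ)(y_{t+1}−ȳ) = -382.4400
Denominator Σ(y_t−ȳ)² = 579.6000
r_1 = -382.4400 / 579.6000 = -0.660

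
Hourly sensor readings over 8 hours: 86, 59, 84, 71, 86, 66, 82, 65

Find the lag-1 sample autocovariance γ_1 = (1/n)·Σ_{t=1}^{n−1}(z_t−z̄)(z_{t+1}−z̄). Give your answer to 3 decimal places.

-79.033

Mean z̄ = (86 + 59 + 84 + 71 + 86 + 66 + 82 + 65)/8 = 74.8750
Deviations: 11.1250, -15.8750, 9.1250, -3.8750, 11.1250, -8.8750, 7.1250, -9.8750
Σ_{t=1}^{7}(z_t−z̄)(z_{t+1}−z̄) = -632.2656
γ_1 = -632.2656 / 8 = -79.033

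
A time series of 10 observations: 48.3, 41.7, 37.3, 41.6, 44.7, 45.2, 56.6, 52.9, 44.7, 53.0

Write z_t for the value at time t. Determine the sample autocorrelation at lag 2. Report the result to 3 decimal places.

0.082

Mean z̄ = (48.3 + 41.7 + 37.3 + 41.6 + 44.7 + 45.2 + 56.6 + 52.9 + 44.7 + 53.0)/10 = 46.6000
Numerator Σ_{t=1}^{8}(z_t−z̄)(z_{t+2}−z̄) = 26.8600
Denominator Σ(z_t−z̄)² = 328.2200
r_2 = 26.8600 / 328.2200 = 0.082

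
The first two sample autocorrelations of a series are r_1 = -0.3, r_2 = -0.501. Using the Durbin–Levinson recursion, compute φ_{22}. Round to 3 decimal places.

-0.649

φ_{22} = (r_2 − r_1²) / (1 − r_1²)
r_1² = (-0.3)² = 0.09
Numerator = -0.501 − 0.0900 = -0.5910; denominator = 1 − 0.0900 = 0.9100
φ_{22} = -0.5910 / 0.9100 = -0.649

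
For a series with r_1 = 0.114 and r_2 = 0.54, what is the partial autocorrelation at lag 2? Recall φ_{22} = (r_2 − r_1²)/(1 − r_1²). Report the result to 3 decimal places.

0.534

φ_{22} = (r_2 − r_1²) / (1 − r_1²)
r_1² = (0.114)² = 0.012996
Numerator = 0.54 − 0.0130 = 0.5270; denominator = 1 − 0.0130 = 0.9870
φ_{22} = 0.5270 / 0.9870 = 0.534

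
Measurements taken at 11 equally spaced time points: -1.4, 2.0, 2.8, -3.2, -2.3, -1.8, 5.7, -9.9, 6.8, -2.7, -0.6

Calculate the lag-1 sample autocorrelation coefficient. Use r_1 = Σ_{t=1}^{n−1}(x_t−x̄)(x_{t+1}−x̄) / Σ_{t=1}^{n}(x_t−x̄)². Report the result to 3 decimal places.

-0.682

Mean x̄ = (-1.4 + 2.0 + 2.8 − 3.2 − 2.3 − 1.8 + 5.7 − 9.9 + 6.8 − 2.7 − 0.6)/11 = -0.4182
Numerator Σ_{t=1}^{10}(x_t−x̄)(x_{t+1}−x̄) = -146.6721
Denominator Σ(x_t−x̄)² = 215.0364
r_1 = -146.6721 / 215.0364 = -0.682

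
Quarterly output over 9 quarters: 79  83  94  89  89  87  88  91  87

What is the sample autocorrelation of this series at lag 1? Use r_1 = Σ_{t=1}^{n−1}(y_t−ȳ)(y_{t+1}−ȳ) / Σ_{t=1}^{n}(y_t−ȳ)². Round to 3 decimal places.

Mean ȳ = (79 + 83 + 94 + 89 + 89 + 87 + 88 + 91 + 87)/9 = 87.4444
Numerator Σ_{t=1}^{8}(y_t−ȳ)(y_{t+1}−ȳ) = 20.4691
Denominator Σ(y_t−ȳ)² = 152.2222
r_1 = 20.4691 / 152.2222 = 0.134

0.134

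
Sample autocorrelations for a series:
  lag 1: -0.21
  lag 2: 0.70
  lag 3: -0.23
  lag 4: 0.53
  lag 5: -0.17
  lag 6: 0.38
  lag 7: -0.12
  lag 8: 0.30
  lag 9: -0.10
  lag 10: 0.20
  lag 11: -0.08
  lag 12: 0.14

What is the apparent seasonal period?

2

The largest autocorrelation is r_2 = 0.70, with weaker echoes at lags 4 (0.53), 6 (0.38), 8 (0.30) and 10 (0.20); the remaining lags stay at or below 0.14.
The dominant spike at lag 2 indicates a seasonal period of 2.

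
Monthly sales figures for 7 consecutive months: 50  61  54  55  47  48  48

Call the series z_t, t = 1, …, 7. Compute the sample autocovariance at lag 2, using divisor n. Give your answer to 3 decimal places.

2.994

Mean z̄ = (50 + 61 + 54 + 55 + 47 + 48 + 48)/7 = 51.8571
Deviations: -1.8571, 9.1429, 2.1429, 3.1429, -4.8571, -3.8571, -3.8571
Σ_{t=1}^{5}(z_t−z̄)(z_{t+2}−z̄) = 20.9592
γ_2 = 20.9592 / 7 = 2.994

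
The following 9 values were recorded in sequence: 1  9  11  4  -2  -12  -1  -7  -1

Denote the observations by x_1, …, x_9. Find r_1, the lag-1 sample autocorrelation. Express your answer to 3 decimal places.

Mean x̄ = (1 + 9 + 11 + 4 − 2 − 12 − 1 − 7 − 1)/9 = 0.2222
Numerator Σ_{t=1}^{8}(x_t−x̄)(x_{t+1}−x̄) = 193.5062
Denominator Σ(x_t−x̄)² = 417.5556
r_1 = 193.5062 / 417.5556 = 0.463

0.463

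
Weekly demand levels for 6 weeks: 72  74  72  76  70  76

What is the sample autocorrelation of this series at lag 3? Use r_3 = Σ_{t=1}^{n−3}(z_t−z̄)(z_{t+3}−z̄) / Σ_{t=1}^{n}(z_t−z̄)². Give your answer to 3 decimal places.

Mean z̄ = (72 + 74 + 72 + 76 + 70 + 76)/6 = 73.3333
Deviations from mean: -1.3333, 0.6667, -1.3333, 2.6667, -3.3333, 2.6667
Σ(z_t−z̄)(z_{t+3}−z̄) = (-3.5556) + (-2.2222) + (-3.5556) = -9.3333
Denominator Σ(z_t−z̄)² = 29.3333
r_3 = -9.3333 / 29.3333 = -0.318

-0.318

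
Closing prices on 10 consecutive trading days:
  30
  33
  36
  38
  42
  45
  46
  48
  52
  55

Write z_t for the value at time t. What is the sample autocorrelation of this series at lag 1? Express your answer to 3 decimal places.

0.678

Mean z̄ = (30 + 33 + 36 + 38 + 42 + 45 + 46 + 48 + 52 + 55)/10 = 42.5000
Numerator Σ_{t=1}^{9}(z_t−z̄)(z_{t+1}−z̄) = 409.7500
Denominator Σ(z_t−z̄)² = 604.5000
r_1 = 409.7500 / 604.5000 = 0.678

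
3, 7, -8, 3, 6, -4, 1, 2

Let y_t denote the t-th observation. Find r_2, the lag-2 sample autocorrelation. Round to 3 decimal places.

Mean ȳ = (3 + 7 − 8 + 3 + 6 − 4 + 1 + 2)/8 = 1.2500
Numerator Σ_{t=1}^{6}(y_t−ȳ)(y_{t+2}−ȳ) = -64.3750
Denominator Σ(y_t−ȳ)² = 175.5000
r_2 = -64.3750 / 175.5000 = -0.367

-0.367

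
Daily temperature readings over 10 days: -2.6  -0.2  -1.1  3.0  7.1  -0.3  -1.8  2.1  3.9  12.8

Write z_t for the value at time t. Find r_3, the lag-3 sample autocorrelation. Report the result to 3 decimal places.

Mean z̄ = (-2.6 − 0.2 − 1.1 + 3.0 + 7.1 − 0.3 − 1.8 + 2.1 + 3.9 + 12.8)/10 = 2.2900
Σ(z_t−z̄)(z_{t+3}−z̄) = (-3.4719) + (-11.9769) + (8.7801) + (-2.9039) + (-0.9139) + (-4.1699) + (-42.9859) = -57.6423
Denominator Σ(z_t−z̄)² = 201.7690
r_3 = -57.6423 / 201.7690 = -0.286

-0.286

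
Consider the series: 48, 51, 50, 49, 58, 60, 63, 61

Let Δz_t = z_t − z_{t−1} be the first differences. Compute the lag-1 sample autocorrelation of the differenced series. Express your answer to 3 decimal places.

-0.221

First differences Δz: 3, -1, -1, 9, 2, 3, -2
Mean of differences = 1.8571
Numerator Σ(Δz_t−Δz̄)(Δz_{t+1}−Δz̄) = -18.7347
Denominator Σ(Δz_t−Δz̄)² = 84.8571
r_1(Δz) = -18.7347 / 84.8571 = -0.221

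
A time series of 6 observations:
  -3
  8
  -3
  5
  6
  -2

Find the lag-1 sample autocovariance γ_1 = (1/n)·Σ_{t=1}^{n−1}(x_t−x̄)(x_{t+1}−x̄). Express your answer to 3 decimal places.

-12.949

Mean x̄ = (-3 + 8 − 3 + 5 + 6 − 2)/6 = 1.8333
Σ_{t=1}^{5}(x_t−x̄)(x_{t+1}−x̄) = -77.6944
γ_1 = -77.6944 / 6 = -12.949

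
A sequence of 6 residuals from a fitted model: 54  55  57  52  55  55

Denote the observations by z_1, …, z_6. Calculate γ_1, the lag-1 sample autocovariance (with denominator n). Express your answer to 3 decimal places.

Mean z̄ = (54 + 55 + 57 + 52 + 55 + 55)/6 = 54.6667
Deviations: -0.6667, 0.3333, 2.3333, -2.6667, 0.3333, 0.3333
Σ_{t=1}^{5}(z_t−z̄)(z_{t+1}−z̄) = -6.4444
γ_1 = -6.4444 / 6 = -1.074

-1.074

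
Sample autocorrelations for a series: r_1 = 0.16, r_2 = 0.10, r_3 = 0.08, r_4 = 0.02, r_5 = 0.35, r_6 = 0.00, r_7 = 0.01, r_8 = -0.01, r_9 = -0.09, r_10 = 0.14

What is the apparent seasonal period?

The largest autocorrelation is r_5 = 0.35; the remaining lags stay at or below 0.16.
The dominant spike at lag 5 indicates a seasonal period of 5.

5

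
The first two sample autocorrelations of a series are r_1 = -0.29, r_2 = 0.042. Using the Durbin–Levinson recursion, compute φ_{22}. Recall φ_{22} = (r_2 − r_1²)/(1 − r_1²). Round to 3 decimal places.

φ_{22} = (r_2 − r_1²) / (1 − r_1²)
r_1² = (-0.29)² = 0.0841
Numerator = 0.042 − 0.0841 = -0.0421; denominator = 1 − 0.0841 = 0.9159
φ_{22} = -0.0421 / 0.9159 = -0.046

-0.046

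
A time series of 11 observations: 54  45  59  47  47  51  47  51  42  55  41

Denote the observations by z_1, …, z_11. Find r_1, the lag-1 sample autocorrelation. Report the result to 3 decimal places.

Mean z̄ = (54 + 45 + 59 + 47 + 47 + 51 + 47 + 51 + 42 + 55 + 41)/11 = 49.0000
Numerator Σ_{t=1}^{10}(z_t−z̄)(z_{t+1}−z̄) = -192.0000
Denominator Σ(z_t−z̄)² = 310.0000
r_1 = -192.0000 / 310.0000 = -0.619

-0.619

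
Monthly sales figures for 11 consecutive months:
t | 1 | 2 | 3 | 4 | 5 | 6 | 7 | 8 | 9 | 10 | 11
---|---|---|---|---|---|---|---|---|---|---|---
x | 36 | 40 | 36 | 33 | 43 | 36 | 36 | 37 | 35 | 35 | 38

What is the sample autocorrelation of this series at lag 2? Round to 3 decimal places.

Mean x̄ = (36 + 40 + 36 + 33 + 43 + 36 + 36 + 37 + 35 + 35 + 38)/11 = 36.8182
Numerator Σ_{t=1}^{9}(x_t−x̄)(x_{t+2}−x̄) = -19.6116
Denominator Σ(x_t−x̄)² = 73.6364
r_2 = -19.6116 / 73.6364 = -0.266

-0.266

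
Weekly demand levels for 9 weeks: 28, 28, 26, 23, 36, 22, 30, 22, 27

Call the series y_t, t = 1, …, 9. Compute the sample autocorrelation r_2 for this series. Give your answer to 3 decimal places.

Mean ȳ = (28 + 28 + 26 + 23 + 36 + 22 + 30 + 22 + 27)/9 = 26.8889
Numerator Σ_{t=1}^{7}(y_t−ȳ)(y_{t+2}−ȳ) = 58.1975
Denominator Σ(y_t−ȳ)² = 158.8889
r_2 = 58.1975 / 158.8889 = 0.366

0.366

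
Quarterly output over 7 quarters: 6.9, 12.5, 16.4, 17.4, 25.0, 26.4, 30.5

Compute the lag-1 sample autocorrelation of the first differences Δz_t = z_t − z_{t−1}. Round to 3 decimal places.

-0.653

First differences Δz: 5.6, 3.9, 1.0, 7.6, 1.4, 4.1
Mean of differences = 3.9333
Numerator Σ(Δz_t−Δz̄)(Δz_{t+1}−Δz̄) = -20.4244
Denominator Σ(Δz_t−Δz̄)² = 31.2733
r_1(Δz) = -20.4244 / 31.2733 = -0.653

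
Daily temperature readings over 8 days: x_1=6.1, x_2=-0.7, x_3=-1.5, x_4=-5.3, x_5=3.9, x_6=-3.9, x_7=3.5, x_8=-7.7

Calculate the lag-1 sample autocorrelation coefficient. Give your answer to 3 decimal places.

Mean x̄ = (6.1 − 0.7 − 1.5 − 5.3 + 3.9 − 3.9 + 3.5 − 7.7)/8 = -0.7000
Deviations from mean: 6.8000, 0.0000, -0.8000, -4.6000, 4.6000, -3.2000, 4.2000, -7.0000
Σ(x_t−x̄)(x_{t+1}−x̄) = (0.0000) + (0.0000) + (3.6800) + (-21.1600) + (-14.7200) + (-13.4400) + (-29.4000) = -75.0400
Denominator Σ(x_t−x̄)² = 166.0800
r_1 = -75.0400 / 166.0800 = -0.452

-0.452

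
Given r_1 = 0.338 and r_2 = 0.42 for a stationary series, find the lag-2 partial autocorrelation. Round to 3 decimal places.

0.345

φ_{22} = (r_2 − r_1²) / (1 − r_1²)
r_1² = (0.338)² = 0.114244
Numerator = 0.42 − 0.1142 = 0.3058; denominator = 1 − 0.1142 = 0.8858
φ_{22} = 0.3058 / 0.8858 = 0.345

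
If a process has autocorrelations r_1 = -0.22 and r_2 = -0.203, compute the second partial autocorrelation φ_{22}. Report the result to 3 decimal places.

-0.264

φ_{22} = (r_2 − r_1²) / (1 − r_1²)
r_1² = (-0.22)² = 0.0484
Numerator = -0.203 − 0.0484 = -0.2514; denominator = 1 − 0.0484 = 0.9516
φ_{22} = -0.2514 / 0.9516 = -0.264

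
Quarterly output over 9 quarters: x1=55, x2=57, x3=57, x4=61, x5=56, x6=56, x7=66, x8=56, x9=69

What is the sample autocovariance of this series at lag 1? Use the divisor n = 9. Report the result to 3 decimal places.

Mean x̄ = (55 + 57 + 57 + 61 + 56 + 56 + 66 + 56 + 69)/9 = 59.2222
Σ_{t=1}^{8}(x_t−x̄)(x_{t+1}−x̄) = -60.1605
γ_1 = -60.1605 / 9 = -6.684

-6.684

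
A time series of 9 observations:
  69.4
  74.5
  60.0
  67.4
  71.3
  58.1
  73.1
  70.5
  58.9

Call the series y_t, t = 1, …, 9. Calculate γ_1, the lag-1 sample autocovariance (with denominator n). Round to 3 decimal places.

-15.030

Mean ȳ = (69.4 + 74.5 + 60.0 + 67.4 + 71.3 + 58.1 + 73.1 + 70.5 + 58.9)/9 = 67.0222
Σ_{t=1}^{8}(y_t−ȳ)(y_{t+1}−ȳ) = -135.2716
γ_1 = -135.2716 / 9 = -15.030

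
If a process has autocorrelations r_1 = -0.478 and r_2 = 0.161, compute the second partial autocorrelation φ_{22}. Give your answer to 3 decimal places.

-0.087

φ_{22} = (r_2 − r_1²) / (1 − r_1²)
r_1² = (-0.478)² = 0.228484
Numerator = 0.161 − 0.2285 = -0.0675; denominator = 1 − 0.2285 = 0.7715
φ_{22} = -0.0675 / 0.7715 = -0.087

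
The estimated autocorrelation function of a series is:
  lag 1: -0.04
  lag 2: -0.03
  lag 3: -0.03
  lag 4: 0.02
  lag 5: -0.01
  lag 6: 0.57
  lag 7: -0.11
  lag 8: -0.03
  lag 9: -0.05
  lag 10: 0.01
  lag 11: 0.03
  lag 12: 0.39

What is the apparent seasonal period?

The largest autocorrelation is r_6 = 0.57, with a weaker echo at lag 12 (0.39); the remaining lags stay at or below 0.03.
The dominant spike at lag 6 indicates a seasonal period of 6.

6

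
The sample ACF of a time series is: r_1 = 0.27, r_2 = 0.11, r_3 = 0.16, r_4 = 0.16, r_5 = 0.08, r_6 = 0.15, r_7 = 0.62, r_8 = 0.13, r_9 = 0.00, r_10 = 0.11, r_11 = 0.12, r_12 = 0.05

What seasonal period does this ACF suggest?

7

The largest autocorrelation is r_7 = 0.62; the remaining lags stay at or below 0.27. The elevated value at lag 1 (0.27), dropping to 0.11 at lag 2, reflects decaying short-term dependence rather than seasonality.
The dominant spike at lag 7 indicates a seasonal period of 7.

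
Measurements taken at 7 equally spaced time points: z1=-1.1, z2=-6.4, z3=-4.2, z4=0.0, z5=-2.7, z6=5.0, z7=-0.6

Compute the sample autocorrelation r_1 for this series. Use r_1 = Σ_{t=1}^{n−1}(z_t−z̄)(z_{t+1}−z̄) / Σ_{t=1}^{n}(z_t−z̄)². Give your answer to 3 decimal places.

0.045

Mean z̄ = (-1.1 − 6.4 − 4.2 + 0.0 − 2.7 + 5.0 − 0.6)/7 = -1.4286
Deviations from mean: 0.3286, -4.9714, -2.7714, 1.4286, -1.2714, 6.4286, 0.8286
Σ(z_t−z̄)(z_{t+1}−z̄) = (-1.6335) + (13.7780) + (-3.9592) + (-1.8163) + (-8.1735) + (5.3265) = 3.5220
Denominator Σ(z_t−z̄)² = 78.1743
r_1 = 3.5220 / 78.1743 = 0.045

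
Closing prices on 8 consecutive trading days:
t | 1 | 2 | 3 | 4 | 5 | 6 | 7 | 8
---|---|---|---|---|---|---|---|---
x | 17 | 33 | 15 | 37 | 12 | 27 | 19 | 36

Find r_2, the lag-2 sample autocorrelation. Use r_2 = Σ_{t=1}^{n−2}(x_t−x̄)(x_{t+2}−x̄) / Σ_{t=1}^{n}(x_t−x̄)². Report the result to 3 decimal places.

0.607

Mean x̄ = (17 + 33 + 15 + 37 + 12 + 27 + 19 + 36)/8 = 24.5000
Numerator Σ_{t=1}^{6}(x_t−x̄)(x_{t+2}−x̄) = 425.0000
Denominator Σ(x_t−x̄)² = 700.0000
r_2 = 425.0000 / 700.0000 = 0.607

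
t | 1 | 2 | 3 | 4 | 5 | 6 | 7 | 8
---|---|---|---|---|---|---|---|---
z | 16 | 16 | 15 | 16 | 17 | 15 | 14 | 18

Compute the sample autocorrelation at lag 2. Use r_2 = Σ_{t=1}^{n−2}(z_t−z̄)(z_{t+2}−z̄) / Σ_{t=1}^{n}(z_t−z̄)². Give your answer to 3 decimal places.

Mean z̄ = (16 + 16 + 15 + 16 + 17 + 15 + 14 + 18)/8 = 15.8750
Deviations from mean: 0.1250, 0.1250, -0.8750, 0.1250, 1.1250, -0.8750, -1.8750, 2.1250
Σ(z_t−z̄)(z_{t+2}−z̄) = (-0.1094) + (0.0156) + (-0.9844) + (-0.1094) + (-2.1094) + (-1.8594) = -5.1563
Denominator Σ(z_t−z̄)² = 10.8750
r_2 = -5.1563 / 10.8750 = -0.474

-0.474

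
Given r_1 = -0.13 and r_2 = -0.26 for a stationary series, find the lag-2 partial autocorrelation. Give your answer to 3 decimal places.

-0.282

φ_{22} = (r_2 − r_1²) / (1 − r_1²)
r_1² = (-0.13)² = 0.0169
Numerator = -0.26 − 0.0169 = -0.2769; denominator = 1 − 0.0169 = 0.9831
φ_{22} = -0.2769 / 0.9831 = -0.282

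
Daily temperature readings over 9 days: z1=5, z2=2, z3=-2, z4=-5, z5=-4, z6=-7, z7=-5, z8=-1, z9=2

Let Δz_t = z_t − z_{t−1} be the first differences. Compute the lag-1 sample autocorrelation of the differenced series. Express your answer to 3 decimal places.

First differences Δz: -3, -4, -3, 1, -3, 2, 4, 3
Mean of differences = -0.3750
Numerator Σ(Δz_t−Δz̄)(Δz_{t+1}−Δz̄) = 30.7344
Denominator Σ(Δz_t−Δz̄)² = 71.8750
r_1(Δz) = 30.7344 / 71.8750 = 0.428

0.428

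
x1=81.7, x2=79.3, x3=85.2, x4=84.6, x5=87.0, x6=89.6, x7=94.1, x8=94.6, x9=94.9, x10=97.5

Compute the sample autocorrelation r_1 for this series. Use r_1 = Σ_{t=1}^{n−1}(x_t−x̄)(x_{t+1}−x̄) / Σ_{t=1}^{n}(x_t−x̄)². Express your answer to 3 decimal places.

0.704

Mean x̄ = (81.7 + 79.3 + 85.2 + 84.6 + 87.0 + 89.6 + 94.1 + 94.6 + 94.9 + 97.5)/10 = 88.8500
Numerator Σ_{t=1}^{9}(x_t−x̄)(x_{t+1}−x̄) = 246.3725
Denominator Σ(x_t−x̄)² = 349.7450
r_1 = 246.3725 / 349.7450 = 0.704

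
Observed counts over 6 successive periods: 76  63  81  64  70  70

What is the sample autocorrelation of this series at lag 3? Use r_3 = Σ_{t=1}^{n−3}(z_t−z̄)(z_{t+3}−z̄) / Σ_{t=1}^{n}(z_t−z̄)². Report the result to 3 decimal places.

-0.156

Mean z̄ = (76 + 63 + 81 + 64 + 70 + 70)/6 = 70.6667
Numerator Σ_{t=1}^{3}(z_t−z̄)(z_{t+3}−z̄) = -37.3333
Denominator Σ(z_t−z̄)² = 239.3333
r_3 = -37.3333 / 239.3333 = -0.156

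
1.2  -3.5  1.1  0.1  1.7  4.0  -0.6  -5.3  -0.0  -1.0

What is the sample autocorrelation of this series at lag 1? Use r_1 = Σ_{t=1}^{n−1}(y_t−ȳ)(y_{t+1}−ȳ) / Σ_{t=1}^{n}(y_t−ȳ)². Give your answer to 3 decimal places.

Mean ȳ = (1.2 − 3.5 + 1.1 + 0.1 + 1.7 + 4.0 − 0.6 − 5.3 − 0.0 − 1.0)/10 = -0.2300
Numerator Σ_{t=1}^{9}(y_t−ȳ)(y_{t+1}−ȳ) = -0.8179
Denominator Σ(y_t−ȳ)² = 62.7210
r_1 = -0.8179 / 62.7210 = -0.013

-0.013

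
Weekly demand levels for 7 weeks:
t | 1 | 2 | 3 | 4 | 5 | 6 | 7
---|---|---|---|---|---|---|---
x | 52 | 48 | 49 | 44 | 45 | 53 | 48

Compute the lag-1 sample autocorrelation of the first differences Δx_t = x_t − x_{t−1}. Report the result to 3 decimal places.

First differences Δx: -4, 1, -5, 1, 8, -5
Mean of differences = -0.6667
Numerator Σ(Δx_t−Δx̄)(Δx_{t+1}−Δx̄) = -43.1111
Denominator Σ(Δx_t−Δx̄)² = 129.3333
r_1(Δx) = -43.1111 / 129.3333 = -0.333

-0.333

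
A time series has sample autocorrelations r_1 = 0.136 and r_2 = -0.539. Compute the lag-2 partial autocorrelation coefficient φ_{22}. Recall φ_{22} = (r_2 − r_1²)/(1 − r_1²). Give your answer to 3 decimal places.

-0.568

φ_{22} = (r_2 − r_1²) / (1 − r_1²)
r_1² = (0.136)² = 0.018496
Numerator = -0.539 − 0.0185 = -0.5575; denominator = 1 − 0.0185 = 0.9815
φ_{22} = -0.5575 / 0.9815 = -0.568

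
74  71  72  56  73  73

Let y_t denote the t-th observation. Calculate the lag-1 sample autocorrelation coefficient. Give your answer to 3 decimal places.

-0.240

Mean ȳ = (74 + 71 + 72 + 56 + 73 + 73)/6 = 69.8333
Deviations from mean: 4.1667, 1.1667, 2.1667, -13.8333, 3.1667, 3.1667
Numerator Σ_{t=1}^{5}(y_t−ȳ)(y_{t+1}−ȳ) = -56.3611
Denominator Σ(y_t−ȳ)² = 234.8333
r_1 = -56.3611 / 234.8333 = -0.240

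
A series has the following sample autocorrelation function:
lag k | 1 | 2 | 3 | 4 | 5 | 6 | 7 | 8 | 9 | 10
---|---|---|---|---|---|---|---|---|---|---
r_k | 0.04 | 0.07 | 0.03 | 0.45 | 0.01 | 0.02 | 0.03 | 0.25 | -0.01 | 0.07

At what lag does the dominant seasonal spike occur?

The largest autocorrelation is r_4 = 0.45, with a weaker echo at lag 8 (0.25); the remaining lags stay at or below 0.07.
The dominant spike at lag 4 indicates a seasonal period of 4.

4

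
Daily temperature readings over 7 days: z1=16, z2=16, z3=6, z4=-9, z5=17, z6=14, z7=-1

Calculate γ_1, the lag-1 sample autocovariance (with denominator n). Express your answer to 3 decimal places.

-10.414

Mean z̄ = (16 + 16 + 6 − 9 + 17 + 14 − 1)/7 = 8.4286
Σ_{t=1}^{6}(z_t−z̄)(z_{t+1}−z̄) = -72.8980
γ_1 = -72.8980 / 7 = -10.414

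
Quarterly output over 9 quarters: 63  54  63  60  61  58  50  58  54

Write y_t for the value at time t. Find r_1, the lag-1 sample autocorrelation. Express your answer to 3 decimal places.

Mean ȳ = (63 + 54 + 63 + 60 + 61 + 58 + 50 + 58 + 54)/9 = 57.8889
Numerator Σ_{t=1}^{8}(y_t−ȳ)(y_{t+1}−ȳ) = -24.2346
Denominator Σ(y_t−ȳ)² = 158.8889
r_1 = -24.2346 / 158.8889 = -0.153

-0.153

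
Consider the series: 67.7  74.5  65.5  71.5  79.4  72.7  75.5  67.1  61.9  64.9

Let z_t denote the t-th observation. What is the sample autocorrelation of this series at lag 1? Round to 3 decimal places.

0.238

Mean z̄ = (67.7 + 74.5 + 65.5 + 71.5 + 79.4 + 72.7 + 75.5 + 67.1 + 61.9 + 64.9)/10 = 70.0700
Numerator Σ_{t=1}^{9}(z_t−z̄)(z_{t+1}−z̄) = 65.2581
Denominator Σ(z_t−z̄)² = 273.9210
r_1 = 65.2581 / 273.9210 = 0.238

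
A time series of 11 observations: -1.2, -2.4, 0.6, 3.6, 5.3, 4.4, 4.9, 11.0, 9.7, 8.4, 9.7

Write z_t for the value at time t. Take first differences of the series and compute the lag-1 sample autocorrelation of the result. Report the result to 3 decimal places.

-0.173

First differences Δz: -1.2, 3.0, 3.0, 1.7, -0.9, 0.5, 6.1, -1.3, -1.3, 1.3
Mean of differences = 1.0900
Numerator Σ(Δz_t−Δz̄)(Δz_{t+1}−Δz̄) = -9.3201
Denominator Σ(Δz_t−Δz̄)² = 53.7890
r_1(Δz) = -9.3201 / 53.7890 = -0.173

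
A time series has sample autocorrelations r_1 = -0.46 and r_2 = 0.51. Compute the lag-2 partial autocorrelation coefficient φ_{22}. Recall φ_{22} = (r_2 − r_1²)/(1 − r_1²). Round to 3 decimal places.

φ_{22} = (r_2 − r_1²) / (1 − r_1²)
r_1² = (-0.46)² = 0.2116
Numerator = 0.51 − 0.2116 = 0.2984; denominator = 1 − 0.2116 = 0.7884
φ_{22} = 0.2984 / 0.7884 = 0.378

0.378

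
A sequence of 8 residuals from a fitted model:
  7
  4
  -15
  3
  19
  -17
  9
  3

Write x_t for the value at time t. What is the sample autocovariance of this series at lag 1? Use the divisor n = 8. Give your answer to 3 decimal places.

Mean x̄ = (7 + 4 − 15 + 3 + 19 − 17 + 9 + 3)/8 = 1.6250
Σ_{t=1}^{7}(x_t−x̄)(x_{t+1}−x̄) = -476.5156
γ_1 = -476.5156 / 8 = -59.564

-59.564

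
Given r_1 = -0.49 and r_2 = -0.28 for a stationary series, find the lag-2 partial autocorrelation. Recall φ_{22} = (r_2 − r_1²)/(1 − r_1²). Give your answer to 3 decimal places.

φ_{22} = (r_2 − r_1²) / (1 − r_1²)
r_1² = (-0.49)² = 0.2401
Numerator = -0.28 − 0.2401 = -0.5201; denominator = 1 − 0.2401 = 0.7599
φ_{22} = -0.5201 / 0.7599 = -0.684

-0.684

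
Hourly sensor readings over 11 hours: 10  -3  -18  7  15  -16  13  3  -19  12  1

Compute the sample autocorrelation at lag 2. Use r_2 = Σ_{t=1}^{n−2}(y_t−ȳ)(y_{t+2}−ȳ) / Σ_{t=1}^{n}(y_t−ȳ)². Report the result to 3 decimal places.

-0.401

Mean ȳ = (10 − 3 − 18 + 7 + 15 − 16 + 13 + 3 − 19 + 12 + 1)/11 = 0.4545
Numerator Σ_{t=1}^{9}(y_t−ȳ)(y_{t+2}−ȳ) = -659.5950
Denominator Σ(y_t−ȳ)² = 1644.7273
r_2 = -659.5950 / 1644.7273 = -0.401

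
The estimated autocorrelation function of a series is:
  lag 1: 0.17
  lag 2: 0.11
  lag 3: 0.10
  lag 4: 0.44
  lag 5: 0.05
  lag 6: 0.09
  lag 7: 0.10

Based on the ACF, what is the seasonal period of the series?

4

The largest autocorrelation is r_4 = 0.44; the remaining lags stay at or below 0.17.
The dominant spike at lag 4 indicates a seasonal period of 4.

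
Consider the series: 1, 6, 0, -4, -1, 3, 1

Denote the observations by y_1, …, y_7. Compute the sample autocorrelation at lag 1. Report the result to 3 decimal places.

0.099

Mean ȳ = (1 + 6 + 0 − 4 − 1 + 3 + 1)/7 = 0.8571
Deviations from mean: 0.1429, 5.1429, -0.8571, -4.8571, -1.8571, 2.1429, 0.1429
Σ(y_t−ȳ)(y_{t+1}−ȳ) = (0.7347) + (-4.4082) + (4.1633) + (9.0204) + (-3.9796) + (0.3061) = 5.8367
Denominator Σ(y_t−ȳ)² = 58.8571
r_1 = 5.8367 / 58.8571 = 0.099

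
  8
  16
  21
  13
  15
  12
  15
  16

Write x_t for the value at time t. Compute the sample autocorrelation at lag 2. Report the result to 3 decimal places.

-0.418

Mean x̄ = (8 + 16 + 21 + 13 + 15 + 12 + 15 + 16)/8 = 14.5000
Deviations from mean: -6.5000, 1.5000, 6.5000, -1.5000, 0.5000, -2.5000, 0.5000, 1.5000
Numerator Σ_{t=1}^{6}(x_t−x̄)(x_{t+2}−x̄) = -41.0000
Denominator Σ(x_t−x̄)² = 98.0000
r_2 = -41.0000 / 98.0000 = -0.418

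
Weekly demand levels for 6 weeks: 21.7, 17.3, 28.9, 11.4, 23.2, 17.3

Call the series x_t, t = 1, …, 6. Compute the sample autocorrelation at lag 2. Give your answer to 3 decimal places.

Mean x̄ = (21.7 + 17.3 + 28.9 + 11.4 + 23.2 + 17.3)/6 = 19.9667
Deviations from mean: 1.7333, -2.6667, 8.9333, -8.5667, 3.2333, -2.6667
Σ(x_t−x̄)(x_{t+2}−x̄) = (15.4844) + (22.8444) + (28.8844) + (22.8444) = 90.0578
Denominator Σ(x_t−x̄)² = 180.8733
r_2 = 90.0578 / 180.8733 = 0.498

0.498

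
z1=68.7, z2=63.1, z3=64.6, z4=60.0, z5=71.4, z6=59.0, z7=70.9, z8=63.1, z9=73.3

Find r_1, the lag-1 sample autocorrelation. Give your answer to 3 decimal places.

-0.621

Mean z̄ = (68.7 + 63.1 + 64.6 + 60.0 + 71.4 + 59.0 + 70.9 + 63.1 + 73.3)/9 = 66.0111
Numerator Σ_{t=1}^{8}(z_t−z̄)(z_{t+1}−z̄) = -135.1401
Denominator Σ(z_t−z̄)² = 217.5289
r_1 = -135.1401 / 217.5289 = -0.621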